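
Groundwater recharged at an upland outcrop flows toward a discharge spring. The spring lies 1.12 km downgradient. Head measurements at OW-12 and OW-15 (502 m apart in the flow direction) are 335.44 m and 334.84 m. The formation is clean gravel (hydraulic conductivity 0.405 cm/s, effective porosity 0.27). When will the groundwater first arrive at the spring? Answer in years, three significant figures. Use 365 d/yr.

Hydraulic gradient i = (335.44 − 334.84) / 502 = 0.60 / 502 = 0.001195
K = 0.405 cm/s × 864 = 349.9 m/d
Darcy flux q = K·i = 349.9 × 0.001195 = 0.4182 m/d
v = Ki/n = 349.9·0.001195/0.27 = 1.549 m/d
L = 1.12 km = 1120 m
t = L / v = 1120 / 1.549 = 723.0 d
   = 723.0 / 365 = 1.98 yr

1.98 years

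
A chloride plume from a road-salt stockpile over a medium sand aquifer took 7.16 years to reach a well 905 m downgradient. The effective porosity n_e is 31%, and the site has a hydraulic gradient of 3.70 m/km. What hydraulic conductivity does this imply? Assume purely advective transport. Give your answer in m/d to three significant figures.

t = 7.16 years = 2613 d
v = L / t = 905 / 2613 = 0.3463 m/d
K = v · n / i = 0.3463 × 0.31 / 0.0037 = 29.0 m/d

29.0 m/d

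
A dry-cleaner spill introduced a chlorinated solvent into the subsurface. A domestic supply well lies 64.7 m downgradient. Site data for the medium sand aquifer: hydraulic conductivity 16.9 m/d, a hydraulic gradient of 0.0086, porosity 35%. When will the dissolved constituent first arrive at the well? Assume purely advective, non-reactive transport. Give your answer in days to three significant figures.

Darcy flux q = K·i = 16.9 × 0.0086 = 0.1453 m/d
v = Ki/n = 16.9·0.0086/0.35 = 0.4153 m/d
t = L / v = 64.7 / 0.4153 = 155.8 d

156 days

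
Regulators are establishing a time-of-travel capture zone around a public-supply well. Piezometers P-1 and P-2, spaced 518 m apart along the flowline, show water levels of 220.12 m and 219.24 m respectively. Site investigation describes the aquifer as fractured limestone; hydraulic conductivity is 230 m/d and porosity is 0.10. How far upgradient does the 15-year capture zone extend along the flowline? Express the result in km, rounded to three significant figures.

Hydraulic gradient i = (220.12 − 219.24) / 518 = 0.88 / 518 = 0.001699
Darcy flux q = K·i = 230 × 0.001699 = 0.3907 m/d
Average linear velocity = 0.3907 / 0.10 = 3.907 m/d
T = 15 yr × 365 = 5475 d
L = v × T = 3.907 × 5475 = 21390 m
   = 21.4 km

21.4 km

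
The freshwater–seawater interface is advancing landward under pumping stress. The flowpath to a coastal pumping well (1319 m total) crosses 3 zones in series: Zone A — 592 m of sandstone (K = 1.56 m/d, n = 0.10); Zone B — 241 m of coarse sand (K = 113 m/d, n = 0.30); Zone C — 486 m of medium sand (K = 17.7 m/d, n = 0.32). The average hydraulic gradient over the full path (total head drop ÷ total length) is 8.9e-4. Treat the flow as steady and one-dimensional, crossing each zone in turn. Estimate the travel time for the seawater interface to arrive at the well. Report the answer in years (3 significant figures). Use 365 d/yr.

Continuity: the same q passes through each zone, so ΔH = q·Σ(L_j/K_j) — the zones act as resistances in series.
Σ(L/K) = 592/1.56 + 241/113 + 486/17.7 = 379.5 + 2.133 + 27.46 = 409.1 d
K_eq = L_total / Σ(L/K) = 1319 / 409.1 = 3.224 m/d
q = K_eq · i = 3.224 × 8.9e-4 = 0.002870 m/d (same in every zone)
Zone A: v = q/n = 0.002870/0.10 = 0.02870 m/d → t_A = 592/0.02870 = 20630 d
Zone B: v = q/n = 0.002870/0.30 = 0.009566 m/d → t_B = 241/0.009566 = 25190 d
Zone C: v = q/n = 0.002870/0.32 = 0.008968 m/d → t_C = 486/0.008968 = 54190 d
Total t = 20630 + 25190 + 54190 = 100000 d
   = 100000 / 365 = 274 yr

274 years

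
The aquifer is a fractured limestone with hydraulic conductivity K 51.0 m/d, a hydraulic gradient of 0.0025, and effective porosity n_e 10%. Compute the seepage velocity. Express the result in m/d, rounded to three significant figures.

1.28 m/d

Specific discharge q = 51.0 × 0.0025 = 0.1275 m/d
v = Ki/n = 51.0·0.0025/0.10 = 1.275 m/d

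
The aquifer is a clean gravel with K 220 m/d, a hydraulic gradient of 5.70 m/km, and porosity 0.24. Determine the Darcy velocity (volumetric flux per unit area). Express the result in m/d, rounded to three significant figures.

1.25 m/d

Darcy flux q = K·i = 220 × 0.0057 = 1.254 m/d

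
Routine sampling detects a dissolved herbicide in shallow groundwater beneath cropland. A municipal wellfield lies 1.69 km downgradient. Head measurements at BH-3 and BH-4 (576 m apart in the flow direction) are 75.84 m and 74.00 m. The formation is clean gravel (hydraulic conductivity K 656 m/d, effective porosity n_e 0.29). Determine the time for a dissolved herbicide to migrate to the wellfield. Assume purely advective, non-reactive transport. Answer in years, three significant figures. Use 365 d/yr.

Hydraulic gradient i = (75.84 − 74.00) / 576 = 1.84 / 576 = 0.003194
Specific discharge q = 656 × 0.003194 = 2.096 m/d
Average linear velocity = 2.096 / 0.29 = 7.226 m/d
L = 1.69 km = 1690 m
t = L / v = 1690 / 7.226 = 233.9 d
   = 233.9 / 365 = 0.641 yr

0.641 years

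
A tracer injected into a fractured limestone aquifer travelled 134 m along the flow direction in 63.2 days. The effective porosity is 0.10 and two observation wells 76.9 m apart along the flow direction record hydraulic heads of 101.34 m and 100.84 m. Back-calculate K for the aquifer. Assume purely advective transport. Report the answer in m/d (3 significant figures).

32.6 m/d

Hydraulic gradient i = (101.34 − 100.84) / 76.9 = 0.50 / 76.9 = 0.006502
v = L / t = 134 / 63.2 = 2.120 m/d
K = v · n / i = 2.120 × 0.10 / 0.006502 = 32.6 m/d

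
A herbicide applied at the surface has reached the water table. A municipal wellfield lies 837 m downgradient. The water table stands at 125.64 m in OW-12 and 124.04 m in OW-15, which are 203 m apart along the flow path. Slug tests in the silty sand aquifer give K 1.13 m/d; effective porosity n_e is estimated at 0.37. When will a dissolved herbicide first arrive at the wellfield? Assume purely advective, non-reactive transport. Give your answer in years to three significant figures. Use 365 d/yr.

Hydraulic gradient i = (125.64 − 124.04) / 203 = 1.60 / 203 = 0.007882
Darcy flux q = K·i = 1.13 × 0.007882 = 0.008906 m/d
v = Ki/n = 1.13·0.007882/0.37 = 0.02407 m/d
t = L / v = 837 / 0.02407 = 34770 d
   = 34770 / 365 = 95.3 yr

95.3 years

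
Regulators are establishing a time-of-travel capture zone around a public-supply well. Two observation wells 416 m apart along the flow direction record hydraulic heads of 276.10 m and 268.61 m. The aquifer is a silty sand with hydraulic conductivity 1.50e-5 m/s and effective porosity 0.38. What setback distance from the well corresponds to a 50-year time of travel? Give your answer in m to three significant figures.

Hydraulic gradient i = (276.10 − 268.61) / 416 = 7.49 / 416 = 0.01800
K = 1.50e-5 m/s × 86400 s/d = 1.296 m/d
q = Ki = 1.296 × 0.01800 = 0.02333 m/d
Seepage velocity v = q / n = 0.02333 / 0.38 = 0.06141 m/d
T = 50 yr × 365 = 18250 d
L = v × T = 0.06141 × 18250 = 1121 m

1120 m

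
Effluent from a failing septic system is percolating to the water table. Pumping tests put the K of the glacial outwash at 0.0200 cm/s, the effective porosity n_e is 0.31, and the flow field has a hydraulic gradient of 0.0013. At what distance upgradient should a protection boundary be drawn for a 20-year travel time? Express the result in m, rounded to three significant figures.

529 m

K = 0.0200 cm/s × 864 = 17.28 m/d
q = Ki = 17.28 × 0.0013 = 0.02246 m/d
v_s = q/n_e = 0.02246/0.31 = 0.07246 m/d
T = 20 yr × 365 = 7300 d
L = v × T = 0.07246 × 7300 = 529.0 m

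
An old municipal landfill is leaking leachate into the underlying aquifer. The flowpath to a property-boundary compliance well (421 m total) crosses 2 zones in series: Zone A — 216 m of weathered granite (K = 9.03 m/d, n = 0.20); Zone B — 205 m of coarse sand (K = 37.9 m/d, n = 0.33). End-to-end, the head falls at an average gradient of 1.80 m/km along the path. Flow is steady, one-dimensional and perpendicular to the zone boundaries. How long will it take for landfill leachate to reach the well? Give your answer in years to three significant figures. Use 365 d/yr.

11.8 years

Steady 1-D flow in series ⇒ the Darcy flux q is identical in every zone and the zone head losses add (resistances L/K in series).
Σ(L/K) = 216/9.03 + 205/37.9 = 23.92 + 5.409 = 29.33 d
K_eq = L_total / Σ(L/K) = 421 / 29.33 = 14.35 m/d
q = K_eq · i = 14.35 × 0.0018 = 0.02584 m/d (same in every zone)
Zone A: v = q/n = 0.02584/0.20 = 0.1292 m/d → t_A = 216/0.1292 = 1672 d
Zone B: v = q/n = 0.02584/0.33 = 0.07830 m/d → t_B = 205/0.07830 = 2618 d
Total t = 1672 + 2618 = 4290 d
   = 4290 / 365 = 11.8 yr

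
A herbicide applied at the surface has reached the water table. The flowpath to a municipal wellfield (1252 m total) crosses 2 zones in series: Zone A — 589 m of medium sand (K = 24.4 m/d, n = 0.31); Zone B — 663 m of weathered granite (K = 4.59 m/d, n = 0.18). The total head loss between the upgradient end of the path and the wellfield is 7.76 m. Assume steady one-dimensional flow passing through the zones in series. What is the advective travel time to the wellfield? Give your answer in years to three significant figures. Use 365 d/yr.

Continuity: the same q passes through each zone, so ΔH = q·Σ(L_j/K_j) — the zones act as resistances in series.
Σ(L/K) = 589/24.4 + 663/4.59 = 24.14 + 144.4 = 168.6 d
q = ΔH / Σ(L/K) = 7.76 / 168.6 = 0.04603 m/d (same in every zone)
Zone A: v = q/n = 0.04603/0.31 = 0.1485 m/d → t_A = 589/0.1485 = 3967 d
Zone B: v = q/n = 0.04603/0.18 = 0.2557 m/d → t_B = 663/0.2557 = 2593 d
Total t = 3967 + 2593 = 6559 d
   = 6559 / 365 = 18.0 yr

18.0 years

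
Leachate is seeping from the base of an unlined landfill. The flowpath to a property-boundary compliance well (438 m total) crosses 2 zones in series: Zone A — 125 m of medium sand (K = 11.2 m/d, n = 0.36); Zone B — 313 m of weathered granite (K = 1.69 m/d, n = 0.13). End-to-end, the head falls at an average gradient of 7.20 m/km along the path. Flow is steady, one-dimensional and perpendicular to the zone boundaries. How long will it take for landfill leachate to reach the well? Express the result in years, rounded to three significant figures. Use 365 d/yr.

14.6 years

Steady 1-D flow in series ⇒ the Darcy flux q is identical in every zone and the zone head losses add (resistances L/K in series).
Σ(L/K) = 125/11.2 + 313/1.69 = 11.16 + 185.2 = 196.4 d
K_eq = L_total / Σ(L/K) = 438 / 196.4 = 2.231 m/d
q = K_eq · i = 2.231 × 0.0072 = 0.01606 m/d (same in every zone)
Zone A: v = q/n = 0.01606/0.36 = 0.04461 m/d → t_A = 125/0.04461 = 2802 d
Zone B: v = q/n = 0.01606/0.13 = 0.1235 m/d → t_B = 313/0.1235 = 2534 d
Total t = 2802 + 2534 = 5336 d
   = 5336 / 365 = 14.6 yr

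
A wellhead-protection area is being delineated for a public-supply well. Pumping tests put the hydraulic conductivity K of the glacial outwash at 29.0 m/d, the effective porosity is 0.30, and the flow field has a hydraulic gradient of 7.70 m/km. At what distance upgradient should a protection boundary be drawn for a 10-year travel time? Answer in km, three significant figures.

Darcy flux q = K·i = 29.0 × 0.0077 = 0.2233 m/d
Average linear velocity = 0.2233 / 0.30 = 0.7443 m/d
T = 10 yr × 365 = 3650 d
L = v × T = 0.7443 × 3650 = 2717 m
   = 2.72 km

2.72 km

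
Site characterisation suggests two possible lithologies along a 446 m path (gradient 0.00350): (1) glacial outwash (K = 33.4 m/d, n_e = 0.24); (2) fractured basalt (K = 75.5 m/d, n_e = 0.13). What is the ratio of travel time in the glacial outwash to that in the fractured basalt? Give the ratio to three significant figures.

4.17

Unit 1 (glacial outwash): v = 33.4×0.0035/0.24 = 0.4871 m/d, t = 446/0.4871 = 915.7 d
Unit 2 (fractured basalt): v = 75.5×0.0035/0.13 = 2.033 m/d, t = 446/2.033 = 219.4 d
t(glacial outwash) / t(fractured basalt) = 915.7/219.4 = 4.17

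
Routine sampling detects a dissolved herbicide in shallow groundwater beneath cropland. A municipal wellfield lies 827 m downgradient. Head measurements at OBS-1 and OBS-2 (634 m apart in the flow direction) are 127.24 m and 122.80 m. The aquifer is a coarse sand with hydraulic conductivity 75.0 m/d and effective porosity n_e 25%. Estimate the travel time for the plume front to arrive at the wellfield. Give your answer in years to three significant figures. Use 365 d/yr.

Hydraulic gradient i = (127.24 − 122.80) / 634 = 4.44 / 634 = 0.007003
Specific discharge q = 75.0 × 0.007003 = 0.5252 m/d
Seepage velocity v = q / n = 0.5252 / 0.25 = 2.101 m/d
t = L / v = 827 / 2.101 = 393.6 d
   = 393.6 / 365 = 1.08 yr

1.08 years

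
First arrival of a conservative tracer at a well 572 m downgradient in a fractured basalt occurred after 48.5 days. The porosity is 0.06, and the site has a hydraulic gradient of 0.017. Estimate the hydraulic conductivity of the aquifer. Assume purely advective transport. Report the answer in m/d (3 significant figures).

41.6 m/d

v = L / t = 572 / 48.5 = 11.79 m/d
K = v · n / i = 11.79 × 0.06 / 0.017 = 41.6 m/d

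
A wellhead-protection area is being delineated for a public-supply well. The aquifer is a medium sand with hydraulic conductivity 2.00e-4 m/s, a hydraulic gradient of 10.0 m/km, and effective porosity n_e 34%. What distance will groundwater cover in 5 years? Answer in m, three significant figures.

928 m

K = 2.00e-4 m/s × 86400 s/d = 17.28 m/d
q = Ki = 17.28 × 0.010 = 0.1728 m/d
v = Ki/n = 17.28·0.010/0.34 = 0.5082 m/d
T = 5 yr × 365 = 1825 d
L = v × T = 0.5082 × 1825 = 927.5 m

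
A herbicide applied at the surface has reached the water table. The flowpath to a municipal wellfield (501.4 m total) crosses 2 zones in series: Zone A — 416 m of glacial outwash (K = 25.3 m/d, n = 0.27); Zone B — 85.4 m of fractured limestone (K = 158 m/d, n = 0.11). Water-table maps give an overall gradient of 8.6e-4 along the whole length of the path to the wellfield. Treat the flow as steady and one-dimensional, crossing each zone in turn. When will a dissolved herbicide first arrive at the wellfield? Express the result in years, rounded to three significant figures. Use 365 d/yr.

Steady 1-D flow in series ⇒ the Darcy flux q is identical in every zone and the zone head losses add (resistances L/K in series).
Σ(L/K) = 416/25.3 + 85.4/158 = 16.44 + 0.5405 = 16.98 d
K_eq = L_total / Σ(L/K) = 501.4 / 16.98 = 29.52 m/d
q = K_eq · i = 29.52 × 8.6e-4 = 0.02539 m/d (same in every zone)
Zone A: v = q/n = 0.02539/0.27 = 0.09404 m/d → t_A = 416/0.09404 = 4424 d
Zone B: v = q/n = 0.02539/0.11 = 0.2308 m/d → t_B = 85.4/0.2308 = 370.0 d
Total t = 4424 + 370.0 = 4794 d
   = 4794 / 365 = 13.1 yr

13.1 years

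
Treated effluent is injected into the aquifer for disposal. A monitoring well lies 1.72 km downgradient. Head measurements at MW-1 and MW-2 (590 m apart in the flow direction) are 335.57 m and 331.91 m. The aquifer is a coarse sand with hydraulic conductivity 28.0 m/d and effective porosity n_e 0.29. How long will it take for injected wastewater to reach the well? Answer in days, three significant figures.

2870 days

Hydraulic gradient i = (335.57 − 331.91) / 590 = 3.66 / 590 = 0.006203
q = Ki = 28.0 × 0.006203 = 0.1737 m/d
v = Ki/n = 28.0·0.006203/0.29 = 0.5989 m/d
L = 1.72 km = 1720 m
t = L / v = 1720 / 0.5989 = 2872 d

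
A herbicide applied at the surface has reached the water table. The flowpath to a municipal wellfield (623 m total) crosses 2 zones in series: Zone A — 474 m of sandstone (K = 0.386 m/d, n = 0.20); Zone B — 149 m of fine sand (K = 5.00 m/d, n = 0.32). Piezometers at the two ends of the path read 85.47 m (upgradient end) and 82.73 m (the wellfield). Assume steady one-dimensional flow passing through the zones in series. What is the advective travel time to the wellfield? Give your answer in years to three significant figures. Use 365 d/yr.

179 years

Total head drop ΔH = 85.47 − 82.73 = 2.74 m
Continuity: the same q passes through each zone, so ΔH = q·Σ(L_j/K_j) — the zones act as resistances in series.
Σ(L/K) = 474/0.386 + 149/5.00 = 1228 + 29.80 = 1258 d
q = ΔH / Σ(L/K) = 2.74 / 1258 = 0.002178 m/d (same in every zone)
Zone A: v = q/n = 0.002178/0.20 = 0.01089 m/d → t_A = 474/0.01089 = 43520 d
Zone B: v = q/n = 0.002178/0.32 = 0.006808 m/d → t_B = 149/0.006808 = 21890 d
Total t = 43520 + 21890 = 65400 d
   = 65400 / 365 = 179 yr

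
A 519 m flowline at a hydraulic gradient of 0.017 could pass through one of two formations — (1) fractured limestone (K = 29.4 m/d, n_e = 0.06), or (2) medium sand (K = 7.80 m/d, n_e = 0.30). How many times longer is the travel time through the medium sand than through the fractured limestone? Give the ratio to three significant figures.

18.8

Unit 1 (fractured limestone): v = 29.4×0.017/0.06 = 8.330 m/d, t = 519/8.330 = 62.30 d
Unit 2 (medium sand): v = 7.80×0.017/0.30 = 0.4420 m/d, t = 519/0.4420 = 1174 d
t(medium sand) / t(fractured limestone) = 1174/62.30 = 18.8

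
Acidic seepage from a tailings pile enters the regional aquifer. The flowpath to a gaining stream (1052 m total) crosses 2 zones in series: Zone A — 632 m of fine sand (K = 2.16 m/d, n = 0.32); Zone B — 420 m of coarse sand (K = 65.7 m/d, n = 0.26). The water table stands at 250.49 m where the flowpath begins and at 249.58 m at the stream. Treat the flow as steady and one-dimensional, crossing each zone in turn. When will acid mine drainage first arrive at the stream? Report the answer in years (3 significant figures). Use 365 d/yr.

Total head drop ΔH = 250.49 − 249.58 = 0.91 m
Continuity: the same q passes through each zone, so ΔH = q·Σ(L_j/K_j) — the zones act as resistances in series.
Σ(L/K) = 632/2.16 + 420/65.7 = 292.6 + 6.393 = 299.0 d
q = ΔH / Σ(L/K) = 0.91 / 299.0 = 0.003044 m/d (same in every zone)
Zone A: v = q/n = 0.003044/0.32 = 0.009511 m/d → t_A = 632/0.009511 = 66450 d
Zone B: v = q/n = 0.003044/0.26 = 0.01171 m/d → t_B = 420/0.01171 = 35880 d
Total t = 66450 + 35880 = 102300 d
   = 102300 / 365 = 280 yr

280 years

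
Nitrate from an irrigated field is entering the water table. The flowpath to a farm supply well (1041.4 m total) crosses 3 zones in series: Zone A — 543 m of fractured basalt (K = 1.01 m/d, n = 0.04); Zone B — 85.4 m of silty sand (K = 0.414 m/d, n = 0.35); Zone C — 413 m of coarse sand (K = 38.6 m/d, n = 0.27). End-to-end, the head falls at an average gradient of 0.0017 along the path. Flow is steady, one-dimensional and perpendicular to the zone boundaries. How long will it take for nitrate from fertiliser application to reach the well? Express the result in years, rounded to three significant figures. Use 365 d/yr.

190 years

Steady 1-D flow in series ⇒ the Darcy flux q is identical in every zone and the zone head losses add (resistances L/K in series).
Σ(L/K) = 543/1.01 + 85.4/0.414 + 413/38.6 = 537.6 + 206.3 + 10.70 = 754.6 d
K_eq = L_total / Σ(L/K) = 1041.4 / 754.6 = 1.380 m/d
q = K_eq · i = 1.380 × 0.0017 = 0.002346 m/d (same in every zone)
Zone A: v = q/n = 0.002346/0.04 = 0.05865 m/d → t_A = 543/0.05865 = 9258 d
Zone B: v = q/n = 0.002346/0.35 = 0.006703 m/d → t_B = 85.4/0.006703 = 12740 d
Zone C: v = q/n = 0.002346/0.27 = 0.008689 m/d → t_C = 413/0.008689 = 47530 d
Total t = 9258 + 12740 + 47530 = 69530 d
   = 69530 / 365 = 190 yr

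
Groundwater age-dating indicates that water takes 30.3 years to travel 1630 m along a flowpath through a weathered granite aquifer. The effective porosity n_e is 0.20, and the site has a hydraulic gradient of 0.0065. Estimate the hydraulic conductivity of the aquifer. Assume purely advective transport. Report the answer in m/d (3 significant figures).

t = 30.3 years = 11060 d
v = L / t = 1630 / 11060 = 0.1474 m/d
K = v · n / i = 0.1474 × 0.20 / 0.0065 = 4.53 m/d

4.53 m/d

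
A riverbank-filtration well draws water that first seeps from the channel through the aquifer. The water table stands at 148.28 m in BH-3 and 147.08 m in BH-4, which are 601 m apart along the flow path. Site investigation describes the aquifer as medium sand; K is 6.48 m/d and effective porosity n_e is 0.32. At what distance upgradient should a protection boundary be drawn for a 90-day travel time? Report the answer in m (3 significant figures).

3.64 m

Hydraulic gradient i = (148.28 − 147.08) / 601 = 1.20 / 601 = 0.001997
q = Ki = 6.48 × 0.001997 = 0.01294 m/d
Average linear velocity = 0.01294 / 0.32 = 0.04043 m/d
L = v × T = 0.04043 × 90 = 3.639 m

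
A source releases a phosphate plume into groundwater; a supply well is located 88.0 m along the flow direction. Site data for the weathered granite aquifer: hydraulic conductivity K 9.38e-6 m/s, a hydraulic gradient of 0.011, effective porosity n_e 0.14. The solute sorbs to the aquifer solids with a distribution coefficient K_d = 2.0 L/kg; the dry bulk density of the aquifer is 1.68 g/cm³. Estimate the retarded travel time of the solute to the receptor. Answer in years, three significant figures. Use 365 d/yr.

K = 9.38e-6 m/s × 86400 s/d = 0.8104 m/d
q = Ki = 0.8104 × 0.011 = 0.008915 m/d
Average linear velocity = 0.008915 / 0.14 = 0.06368 m/d
Retardation R = 1 + ρ_b·K_d/n = 1 + 1.68×2.0/0.14 = 25.00
Contaminant velocity v_c = v/R = 0.06368/25.00 = 0.002547 m/d
t = L/v_c = 88.0/0.002547 = 34550 d
   = 34550/365 = 94.7 yr

94.7 years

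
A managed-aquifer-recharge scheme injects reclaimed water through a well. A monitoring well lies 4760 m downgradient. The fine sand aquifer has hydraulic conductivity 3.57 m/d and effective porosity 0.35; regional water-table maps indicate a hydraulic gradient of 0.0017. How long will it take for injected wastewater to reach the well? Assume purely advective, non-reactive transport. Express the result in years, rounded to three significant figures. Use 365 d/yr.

Darcy flux q = K·i = 3.57 × 0.0017 = 0.006069 m/d
v_s = q/n_e = 0.006069/0.35 = 0.01734 m/d
t = L / v = 4760 / 0.01734 = 274500 d
   = 274500 / 365 = 752 yr

752 years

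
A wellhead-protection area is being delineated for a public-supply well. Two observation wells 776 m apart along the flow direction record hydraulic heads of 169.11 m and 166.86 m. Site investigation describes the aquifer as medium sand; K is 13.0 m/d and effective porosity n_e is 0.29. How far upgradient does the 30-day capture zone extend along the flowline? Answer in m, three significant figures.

Hydraulic gradient i = (169.11 − 166.86) / 776 = 2.25 / 776 = 0.002899
Specific discharge q = 13.0 × 0.002899 = 0.03769 m/d
v = Ki/n = 13.0·0.002899/0.29 = 0.1300 m/d
L = v × T = 0.1300 × 30 = 3.899 m

3.90 m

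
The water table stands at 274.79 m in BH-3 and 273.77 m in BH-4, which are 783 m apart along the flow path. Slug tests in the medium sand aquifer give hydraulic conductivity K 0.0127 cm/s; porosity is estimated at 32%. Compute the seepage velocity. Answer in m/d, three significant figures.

0.0447 m/d

Hydraulic gradient i = (274.79 − 273.77) / 783 = 1.02 / 783 = 0.001303
K = 0.0127 cm/s × 864 = 10.97 m/d
Darcy flux q = K·i = 10.97 × 0.001303 = 0.01429 m/d
Average linear velocity = 0.01429 / 0.32 = 0.04467 m/d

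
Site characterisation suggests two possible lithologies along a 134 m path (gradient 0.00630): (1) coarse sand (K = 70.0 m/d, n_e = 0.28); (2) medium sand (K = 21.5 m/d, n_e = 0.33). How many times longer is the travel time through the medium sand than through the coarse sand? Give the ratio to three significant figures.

3.84

Unit 1 (coarse sand): v = 70.0×0.0063/0.28 = 1.575 m/d, t = 134/1.575 = 85.08 d
Unit 2 (medium sand): v = 21.5×0.0063/0.33 = 0.4105 m/d, t = 134/0.4105 = 326.5 d
t(medium sand) / t(coarse sand) = 326.5/85.08 = 3.84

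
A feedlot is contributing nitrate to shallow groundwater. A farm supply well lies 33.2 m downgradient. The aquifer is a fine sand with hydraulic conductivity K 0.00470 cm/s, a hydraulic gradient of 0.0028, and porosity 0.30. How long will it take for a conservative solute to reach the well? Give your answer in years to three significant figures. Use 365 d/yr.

2.40 years

K = 0.00470 cm/s × 864 = 4.061 m/d
Darcy flux q = K·i = 4.061 × 0.0028 = 0.01137 m/d
Seepage velocity v = q / n = 0.01137 / 0.30 = 0.03790 m/d
t = L / v = 33.2 / 0.03790 = 876.0 d
   = 876.0 / 365 = 2.40 yr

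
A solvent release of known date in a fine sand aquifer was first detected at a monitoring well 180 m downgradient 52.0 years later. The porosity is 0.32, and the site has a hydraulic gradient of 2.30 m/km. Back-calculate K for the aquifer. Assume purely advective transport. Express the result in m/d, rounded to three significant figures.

t = 52.0 years = 18980 d
v = L / t = 180 / 18980 = 0.009484 m/d
K = v · n / i = 0.009484 × 0.32 / 0.0023 = 1.32 m/d

1.32 m/d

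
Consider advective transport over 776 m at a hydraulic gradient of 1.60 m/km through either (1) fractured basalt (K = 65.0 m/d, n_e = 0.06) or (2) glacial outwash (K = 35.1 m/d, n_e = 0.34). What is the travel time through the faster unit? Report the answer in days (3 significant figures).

448 days

Unit 1 (fractured basalt): v = 65.0×0.0016/0.06 = 1.733 m/d, t = 776/1.733 = 447.7 d
Unit 2 (glacial outwash): v = 35.1×0.0016/0.34 = 0.1652 m/d, t = 776/0.1652 = 4698 d
Faster unit: t = 448 d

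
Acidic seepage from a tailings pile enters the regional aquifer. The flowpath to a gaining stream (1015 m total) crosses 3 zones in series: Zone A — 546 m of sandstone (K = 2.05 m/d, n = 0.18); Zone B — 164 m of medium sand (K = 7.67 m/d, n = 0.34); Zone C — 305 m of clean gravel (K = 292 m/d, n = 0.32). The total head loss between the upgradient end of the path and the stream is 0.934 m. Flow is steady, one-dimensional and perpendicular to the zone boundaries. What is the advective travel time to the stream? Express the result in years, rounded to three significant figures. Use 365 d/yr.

213 years

Continuity: the same q passes through each zone, so ΔH = q·Σ(L_j/K_j) — the zones act as resistances in series.
Σ(L/K) = 546/2.05 + 164/7.67 + 305/292 = 266.3 + 21.38 + 1.045 = 288.8 d
q = ΔH / Σ(L/K) = 0.934 / 288.8 = 0.003234 m/d (same in every zone)
Zone A: v = q/n = 0.003234/0.18 = 0.01797 m/d → t_A = 546/0.01797 = 30390 d
Zone B: v = q/n = 0.003234/0.34 = 0.009513 m/d → t_B = 164/0.009513 = 17240 d
Zone C: v = q/n = 0.003234/0.32 = 0.01011 m/d → t_C = 305/0.01011 = 30180 d
Total t = 30390 + 17240 + 30180 = 77800 d
   = 77800 / 365 = 213 yr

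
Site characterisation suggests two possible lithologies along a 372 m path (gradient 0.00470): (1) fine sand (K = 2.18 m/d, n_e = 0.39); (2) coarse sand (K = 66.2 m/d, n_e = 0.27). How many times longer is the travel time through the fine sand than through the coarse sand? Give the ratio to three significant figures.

Unit 1 (fine sand): v = 2.18×0.0047/0.39 = 0.02627 m/d, t = 372/0.02627 = 14160 d
Unit 2 (coarse sand): v = 66.2×0.0047/0.27 = 1.152 m/d, t = 372/1.152 = 322.8 d
t(fine sand) / t(coarse sand) = 14160/322.8 = 43.9

43.9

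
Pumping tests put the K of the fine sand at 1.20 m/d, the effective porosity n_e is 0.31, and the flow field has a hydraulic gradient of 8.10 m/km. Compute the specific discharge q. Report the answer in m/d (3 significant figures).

Specific discharge q = 1.20 × 0.0081 = 0.009720 m/d

0.00972 m/d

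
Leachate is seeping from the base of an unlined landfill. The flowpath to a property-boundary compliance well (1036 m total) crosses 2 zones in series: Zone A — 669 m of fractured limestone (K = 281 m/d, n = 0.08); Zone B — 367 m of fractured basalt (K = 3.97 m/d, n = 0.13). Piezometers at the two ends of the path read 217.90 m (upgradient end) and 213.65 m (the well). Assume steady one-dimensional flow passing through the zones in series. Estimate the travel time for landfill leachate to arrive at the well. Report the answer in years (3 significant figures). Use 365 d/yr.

6.19 years

Total head drop ΔH = 217.90 − 213.65 = 4.25 m
Steady 1-D flow in series ⇒ the Darcy flux q is identical in every zone and the zone head losses add (resistances L/K in series).
Σ(L/K) = 669/281 + 367/3.97 = 2.381 + 92.44 = 94.82 d
q = ΔH / Σ(L/K) = 4.25 / 94.82 = 0.04482 m/d (same in every zone)
Zone A: v = q/n = 0.04482/0.08 = 0.5602 m/d → t_A = 669/0.5602 = 1194 d
Zone B: v = q/n = 0.04482/0.13 = 0.3448 m/d → t_B = 367/0.3448 = 1064 d
Total t = 1194 + 1064 = 2259 d
   = 2259 / 365 = 6.19 yr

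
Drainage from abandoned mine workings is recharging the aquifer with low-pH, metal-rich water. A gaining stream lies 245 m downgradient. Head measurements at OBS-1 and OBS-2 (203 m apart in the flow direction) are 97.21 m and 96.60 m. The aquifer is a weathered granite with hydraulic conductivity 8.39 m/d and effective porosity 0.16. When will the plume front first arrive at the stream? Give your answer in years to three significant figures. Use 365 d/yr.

Hydraulic gradient i = (97.21 − 96.60) / 203 = 0.61 / 203 = 0.003005
Specific discharge q = 8.39 × 0.003005 = 0.02521 m/d
v_s = q/n_e = 0.02521/0.16 = 0.1576 m/d
t = L / v = 245 / 0.1576 = 1555 d
   = 1555 / 365 = 4.26 yr

4.26 years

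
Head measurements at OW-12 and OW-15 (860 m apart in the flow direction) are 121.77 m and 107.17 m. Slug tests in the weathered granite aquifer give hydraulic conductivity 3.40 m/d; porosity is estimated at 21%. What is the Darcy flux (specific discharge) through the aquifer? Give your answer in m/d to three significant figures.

Hydraulic gradient i = (121.77 − 107.17) / 860 = 14.60 / 860 = 0.01698
Specific discharge q = 3.40 × 0.01698 = 0.05772 m/d

0.0577 m/d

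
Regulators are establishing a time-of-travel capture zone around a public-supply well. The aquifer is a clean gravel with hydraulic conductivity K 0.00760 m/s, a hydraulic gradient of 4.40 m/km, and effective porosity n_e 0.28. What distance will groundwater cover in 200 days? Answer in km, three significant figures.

2.06 km

K = 0.00760 m/s × 86400 s/d = 656.6 m/d
q = Ki = 656.6 × 0.0044 = 2.889 m/d
v_s = q/n_e = 2.889/0.28 = 10.32 m/d
L = v × T = 10.32 × 200 = 2064 m
   = 2.06 km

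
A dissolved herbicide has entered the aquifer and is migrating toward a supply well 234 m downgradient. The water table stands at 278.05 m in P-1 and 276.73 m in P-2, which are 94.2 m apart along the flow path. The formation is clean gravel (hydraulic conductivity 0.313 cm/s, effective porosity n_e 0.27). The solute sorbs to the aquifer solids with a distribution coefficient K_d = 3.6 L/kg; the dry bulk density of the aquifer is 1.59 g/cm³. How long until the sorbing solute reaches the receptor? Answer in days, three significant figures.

370 days

Hydraulic gradient i = (278.05 − 276.73) / 94.2 = 1.32 / 94.2 = 0.01401
K = 0.313 cm/s × 864 = 270.4 m/d
q = Ki = 270.4 × 0.01401 = 3.789 m/d
v = Ki/n = 270.4·0.01401/0.27 = 14.04 m/d
Retardation R = 1 + ρ_b·K_d/n = 1 + 1.59×3.6/0.27 = 22.20
Contaminant velocity v_c = v/R = 14.04/22.20 = 0.6322 m/d
t = L/v_c = 234/0.6322 = 370.1 d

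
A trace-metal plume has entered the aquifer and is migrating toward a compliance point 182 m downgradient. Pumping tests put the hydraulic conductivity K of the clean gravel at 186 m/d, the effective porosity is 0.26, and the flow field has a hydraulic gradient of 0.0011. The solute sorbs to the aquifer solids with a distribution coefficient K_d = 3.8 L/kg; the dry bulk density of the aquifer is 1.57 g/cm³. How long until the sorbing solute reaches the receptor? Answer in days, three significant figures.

5540 days

q = Ki = 186 × 0.0011 = 0.2046 m/d
v_s = q/n_e = 0.2046/0.26 = 0.7869 m/d
Retardation R = 1 + ρ_b·K_d/n = 1 + 1.57×3.8/0.26 = 23.95
Contaminant velocity v_c = v/R = 0.7869/23.95 = 0.03286 m/d
t = L/v_c = 182/0.03286 = 5538 d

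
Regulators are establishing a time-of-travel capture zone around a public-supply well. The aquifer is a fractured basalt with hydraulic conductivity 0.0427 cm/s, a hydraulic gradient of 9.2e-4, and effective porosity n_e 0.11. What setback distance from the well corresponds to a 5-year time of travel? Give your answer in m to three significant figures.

K = 0.0427 cm/s × 864 = 36.89 m/d
Darcy flux q = K·i = 36.89 × 9.2e-4 = 0.03394 m/d
Seepage velocity v = q / n = 0.03394 / 0.11 = 0.3086 m/d
T = 5 yr × 365 = 1825 d
L = v × T = 0.3086 × 1825 = 563.1 m

563 m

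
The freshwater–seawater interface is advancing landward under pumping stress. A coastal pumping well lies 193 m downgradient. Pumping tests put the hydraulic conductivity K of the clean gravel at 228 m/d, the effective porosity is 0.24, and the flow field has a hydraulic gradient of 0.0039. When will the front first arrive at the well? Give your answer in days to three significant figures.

q = Ki = 228 × 0.0039 = 0.8892 m/d
v_s = q/n_e = 0.8892/0.24 = 3.705 m/d
t = L / v = 193 / 3.705 = 52.09 d

52.1 days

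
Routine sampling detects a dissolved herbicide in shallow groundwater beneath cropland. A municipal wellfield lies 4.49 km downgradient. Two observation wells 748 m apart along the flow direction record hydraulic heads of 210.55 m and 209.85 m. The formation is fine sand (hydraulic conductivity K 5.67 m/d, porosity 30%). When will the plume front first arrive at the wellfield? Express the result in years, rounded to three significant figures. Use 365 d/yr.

Hydraulic gradient i = (210.55 − 209.85) / 748 = 0.70 / 748 = 9.358e-4
Darcy flux q = K·i = 5.67 × 9.358e-4 = 0.005306 m/d
v = Ki/n = 5.67·9.358e-4/0.30 = 0.01769 m/d
L = 4.49 km = 4490 m
t = L / v = 4490 / 0.01769 = 253900 d
   = 253900 / 365 = 695 yr

695 years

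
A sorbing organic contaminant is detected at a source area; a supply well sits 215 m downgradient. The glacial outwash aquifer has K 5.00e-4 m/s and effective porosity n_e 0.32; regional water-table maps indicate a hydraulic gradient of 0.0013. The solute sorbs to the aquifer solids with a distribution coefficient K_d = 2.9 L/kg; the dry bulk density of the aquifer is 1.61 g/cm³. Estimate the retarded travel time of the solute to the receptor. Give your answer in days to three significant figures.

K = 5.00e-4 m/s × 86400 s/d = 43.20 m/d
Specific discharge q = 43.20 × 0.0013 = 0.05616 m/d
v = Ki/n = 43.20·0.0013/0.32 = 0.1755 m/d
Retardation R = 1 + ρ_b·K_d/n = 1 + 1.61×2.9/0.32 = 15.59
Contaminant velocity v_c = v/R = 0.1755/15.59 = 0.01126 m/d
t = L/v_c = 215/0.01126 = 19100 d

19100 days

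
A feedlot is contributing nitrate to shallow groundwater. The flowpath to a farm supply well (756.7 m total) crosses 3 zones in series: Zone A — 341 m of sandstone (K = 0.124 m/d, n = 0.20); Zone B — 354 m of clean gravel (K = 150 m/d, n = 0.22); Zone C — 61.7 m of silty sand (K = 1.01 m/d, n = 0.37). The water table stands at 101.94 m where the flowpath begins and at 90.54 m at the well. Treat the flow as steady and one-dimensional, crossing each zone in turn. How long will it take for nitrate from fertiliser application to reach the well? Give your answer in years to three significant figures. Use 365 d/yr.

114 years

Total head drop ΔH = 101.94 − 90.54 = 11.40 m
Steady 1-D flow in series ⇒ the Darcy flux q is identical in every zone and the zone head losses add (resistances L/K in series).
Σ(L/K) = 341/0.124 + 354/150 + 61.7/1.01 = 2750 + 2.360 + 61.09 = 2813 d
q = ΔH / Σ(L/K) = 11.40 / 2813 = 0.004052 m/d (same in every zone)
Zone A: v = q/n = 0.004052/0.20 = 0.02026 m/d → t_A = 341/0.02026 = 16830 d
Zone B: v = q/n = 0.004052/0.22 = 0.01842 m/d → t_B = 354/0.01842 = 19220 d
Zone C: v = q/n = 0.004052/0.37 = 0.01095 m/d → t_C = 61.7/0.01095 = 5634 d
Total t = 16830 + 19220 + 5634 = 41690 d
   = 41690 / 365 = 114 yr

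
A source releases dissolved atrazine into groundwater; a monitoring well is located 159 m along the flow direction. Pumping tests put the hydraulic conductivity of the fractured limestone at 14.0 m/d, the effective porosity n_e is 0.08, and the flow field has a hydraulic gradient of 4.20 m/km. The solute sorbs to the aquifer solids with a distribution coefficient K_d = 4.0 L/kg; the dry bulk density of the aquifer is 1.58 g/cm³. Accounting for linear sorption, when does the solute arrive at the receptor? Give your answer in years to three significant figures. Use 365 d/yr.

47.4 years

Darcy flux q = K·i = 14.0 × 0.0042 = 0.05880 m/d
Average linear velocity = 0.05880 / 0.08 = 0.7350 m/d
Retardation R = 1 + ρ_b·K_d/n = 1 + 1.58×4.0/0.08 = 80.00
Contaminant velocity v_c = v/R = 0.7350/80.00 = 0.009188 m/d
t = L/v_c = 159/0.009188 = 17310 d
   = 17310/365 = 47.4 yr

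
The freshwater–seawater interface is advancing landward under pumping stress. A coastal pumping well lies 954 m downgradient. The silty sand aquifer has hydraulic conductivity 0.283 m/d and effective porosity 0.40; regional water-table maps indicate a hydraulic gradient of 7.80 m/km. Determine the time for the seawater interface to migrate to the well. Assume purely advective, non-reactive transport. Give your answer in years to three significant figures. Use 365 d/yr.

474 years

q = Ki = 0.283 × 0.0078 = 0.002207 m/d
Seepage velocity v = q / n = 0.002207 / 0.40 = 0.005518 m/d
t = L / v = 954 / 0.005518 = 172900 d
   = 172900 / 365 = 474 yr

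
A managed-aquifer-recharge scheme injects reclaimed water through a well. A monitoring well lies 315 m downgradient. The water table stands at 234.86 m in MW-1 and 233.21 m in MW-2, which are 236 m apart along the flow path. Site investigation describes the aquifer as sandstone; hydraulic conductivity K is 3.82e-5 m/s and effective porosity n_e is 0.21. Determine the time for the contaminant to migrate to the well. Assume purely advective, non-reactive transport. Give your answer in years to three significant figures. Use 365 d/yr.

7.85 years

Hydraulic gradient i = (234.86 − 233.21) / 236 = 1.65 / 236 = 0.006992
K = 3.82e-5 m/s × 86400 s/d = 3.300 m/d
q = Ki = 3.300 × 0.006992 = 0.02308 m/d
Average linear velocity = 0.02308 / 0.21 = 0.1099 m/d
t = L / v = 315 / 0.1099 = 2867 d
   = 2867 / 365 = 7.85 yr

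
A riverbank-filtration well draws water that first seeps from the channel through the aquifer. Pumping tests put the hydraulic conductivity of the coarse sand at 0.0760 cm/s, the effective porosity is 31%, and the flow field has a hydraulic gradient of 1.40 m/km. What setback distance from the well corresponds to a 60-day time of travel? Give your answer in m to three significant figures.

17.8 m

K = 0.0760 cm/s × 864 = 65.66 m/d
Darcy flux q = K·i = 65.66 × 0.0014 = 0.09193 m/d
Average linear velocity = 0.09193 / 0.31 = 0.2965 m/d
L = v × T = 0.2965 × 60 = 17.79 m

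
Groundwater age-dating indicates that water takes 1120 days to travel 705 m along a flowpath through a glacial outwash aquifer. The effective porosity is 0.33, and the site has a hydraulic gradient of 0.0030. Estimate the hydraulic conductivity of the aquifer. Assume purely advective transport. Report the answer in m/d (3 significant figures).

69.2 m/d

v = L / t = 705 / 1120 = 0.6295 m/d
K = v · n / i = 0.6295 × 0.33 / 0.0030 = 69.2 m/d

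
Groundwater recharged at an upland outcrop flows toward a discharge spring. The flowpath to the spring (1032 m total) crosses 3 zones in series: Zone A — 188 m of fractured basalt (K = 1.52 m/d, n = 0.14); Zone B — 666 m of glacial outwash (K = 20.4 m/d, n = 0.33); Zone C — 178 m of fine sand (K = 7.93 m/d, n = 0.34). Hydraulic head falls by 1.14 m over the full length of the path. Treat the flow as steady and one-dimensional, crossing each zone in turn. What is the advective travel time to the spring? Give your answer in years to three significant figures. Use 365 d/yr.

132 years

Continuity: the same q passes through each zone, so ΔH = q·Σ(L_j/K_j) — the zones act as resistances in series.
Σ(L/K) = 188/1.52 + 666/20.4 + 178/7.93 = 123.7 + 32.65 + 22.45 = 178.8 d
q = ΔH / Σ(L/K) = 1.14 / 178.8 = 0.006377 m/d (same in every zone)
Zone A: v = q/n = 0.006377/0.14 = 0.04555 m/d → t_A = 188/0.04555 = 4128 d
Zone B: v = q/n = 0.006377/0.33 = 0.01932 m/d → t_B = 666/0.01932 = 34470 d
Zone C: v = q/n = 0.006377/0.34 = 0.01875 m/d → t_C = 178/0.01875 = 9491 d
Total t = 4128 + 34470 + 9491 = 48080 d
   = 48080 / 365 = 132 yr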